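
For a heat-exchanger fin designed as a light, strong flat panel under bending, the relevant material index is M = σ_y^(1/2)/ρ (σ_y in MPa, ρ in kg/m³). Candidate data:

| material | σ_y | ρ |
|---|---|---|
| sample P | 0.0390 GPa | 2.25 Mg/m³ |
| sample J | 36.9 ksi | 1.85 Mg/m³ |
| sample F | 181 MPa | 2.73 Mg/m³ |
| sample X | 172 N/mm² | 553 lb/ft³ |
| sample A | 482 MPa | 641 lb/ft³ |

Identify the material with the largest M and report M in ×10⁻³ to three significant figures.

Normalizing units and computing the index:
  sample P: σ_y = 39.00 MPa, ρ = 2250 kg/m³
  sample J: σ_y = 254.4 MPa, ρ = 1850 kg/m³
  sample F: σ_y = 181.0 MPa, ρ = 2730 kg/m³
  sample X: σ_y = 172.0 MPa, ρ = 8858 kg/m³
  sample A: σ_y = 482.0 MPa, ρ = 10270 kg/m³
  sample J: M = 8.62×10⁻³
  sample F: M = 4.93×10⁻³
  sample P: M = 2.78×10⁻³
  sample A: M = 2.14×10⁻³
  sample X: M = 1.48×10⁻³
Highest index: sample J.

sample J, M = 8.62×10⁻³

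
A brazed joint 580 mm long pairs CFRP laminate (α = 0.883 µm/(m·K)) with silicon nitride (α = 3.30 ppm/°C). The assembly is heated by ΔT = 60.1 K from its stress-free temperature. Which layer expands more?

α(CFRP laminate) = 0.883×10⁻⁶/K vs α(silicon nitride) = 3.30×10⁻⁶/K.
Higher α expands more for the same ΔT: silicon nitride.

silicon nitride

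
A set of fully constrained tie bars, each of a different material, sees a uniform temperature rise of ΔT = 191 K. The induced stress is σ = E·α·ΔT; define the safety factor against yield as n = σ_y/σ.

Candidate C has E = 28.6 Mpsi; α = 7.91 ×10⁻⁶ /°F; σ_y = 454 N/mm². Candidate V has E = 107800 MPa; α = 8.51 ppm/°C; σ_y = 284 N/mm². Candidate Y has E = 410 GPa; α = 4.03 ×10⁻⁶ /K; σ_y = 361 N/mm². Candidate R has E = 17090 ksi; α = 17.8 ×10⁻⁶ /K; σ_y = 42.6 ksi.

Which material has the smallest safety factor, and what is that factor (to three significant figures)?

Converting E to GPa, α to ×10⁻⁶/K, σ_y to MPa, then σ and n for each:
  candidate C: E = 197.2, α = 14.2, σ_y = 454.0 → σ = 536 MPa, n = 0.847
  candidate V: E = 107.8, α = 8.51, σ_y = 284.0 → σ = 175 MPa, n = 1.62
  candidate Y: E = 410.0, α = 4.03, σ_y = 361.0 → σ = 316 MPa, n = 1.14
  candidate R: E = 117.8, α = 17.8, σ_y = 293.7 → σ = 401 MPa, n = 0.733
The minimum is candidate R at n = 0.733.

candidate R, n = 0.733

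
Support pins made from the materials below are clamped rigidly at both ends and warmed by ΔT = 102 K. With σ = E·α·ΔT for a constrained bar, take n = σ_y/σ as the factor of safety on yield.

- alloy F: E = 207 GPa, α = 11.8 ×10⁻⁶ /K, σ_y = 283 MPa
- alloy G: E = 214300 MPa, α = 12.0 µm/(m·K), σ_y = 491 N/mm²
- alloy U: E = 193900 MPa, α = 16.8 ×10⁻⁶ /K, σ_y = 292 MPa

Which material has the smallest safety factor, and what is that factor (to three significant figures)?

alloy U, n = 0.879

In consistent units (E in GPa, α in ×10⁻⁶/K, σ_y in MPa):
  alloy F: E = 207.0, α = 11.8, σ_y = 283.0 → σ = 249 MPa, n = 1.14
  alloy G: E = 214.3, α = 12.0, σ_y = 491.0 → σ = 262 MPa, n = 1.87
  alloy U: E = 193.9, α = 16.8, σ_y = 292.0 → σ = 332 MPa, n = 0.879
Smallest n: alloy U with n = 0.879.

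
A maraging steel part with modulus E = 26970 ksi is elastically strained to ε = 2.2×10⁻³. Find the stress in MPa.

E = 26970 ksi = 186.0 GPa.
σ = E·ε = 186000 MPa × 2.2×10⁻³ = 409 MPa.

409 MPa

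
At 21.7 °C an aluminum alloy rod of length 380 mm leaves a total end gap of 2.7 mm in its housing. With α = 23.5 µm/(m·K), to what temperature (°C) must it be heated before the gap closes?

324 °C

α·L₀·ΔT = 2.7 mm ⇒ ΔT = 2.7 / (23.5×10⁻⁶ × 380.0) = 302.4 K.
T = 21.7 + 302.4 = 324.1 °C.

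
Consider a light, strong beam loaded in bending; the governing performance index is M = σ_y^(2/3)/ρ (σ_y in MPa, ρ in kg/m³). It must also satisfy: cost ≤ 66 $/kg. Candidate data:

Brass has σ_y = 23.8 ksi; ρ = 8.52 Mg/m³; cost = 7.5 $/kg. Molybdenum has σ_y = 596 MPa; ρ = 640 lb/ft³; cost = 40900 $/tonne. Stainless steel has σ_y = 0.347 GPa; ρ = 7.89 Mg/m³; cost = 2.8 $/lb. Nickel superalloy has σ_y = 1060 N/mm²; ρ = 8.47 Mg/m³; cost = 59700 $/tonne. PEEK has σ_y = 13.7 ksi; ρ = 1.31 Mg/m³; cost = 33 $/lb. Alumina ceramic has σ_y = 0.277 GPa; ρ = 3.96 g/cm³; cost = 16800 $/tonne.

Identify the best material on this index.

Screen on constraints: cost ≤ 66 $/kg. Survivors: brass, molybdenum, stainless steel, nickel superalloy, alumina ceramic.
Normalizing units and computing the index:
  brass: σ_y = 164.1 MPa, ρ = 8520 kg/m³
  molybdenum: σ_y = 596.0 MPa, ρ = 10250 kg/m³
  stainless steel: σ_y = 347.0 MPa, ρ = 7890 kg/m³
  nickel superalloy: σ_y = 1060 MPa, ρ = 8470 kg/m³
  alumina ceramic: σ_y = 277.0 MPa, ρ = 3960 kg/m³
  nickel superalloy: M = 12.3×10⁻³
  alumina ceramic: M = 10.7×10⁻³
  molybdenum: M = 6.91×10⁻³
  stainless steel: M = 6.26×10⁻³
  brass: M = 3.52×10⁻³
Highest index: nickel superalloy.

nickel superalloy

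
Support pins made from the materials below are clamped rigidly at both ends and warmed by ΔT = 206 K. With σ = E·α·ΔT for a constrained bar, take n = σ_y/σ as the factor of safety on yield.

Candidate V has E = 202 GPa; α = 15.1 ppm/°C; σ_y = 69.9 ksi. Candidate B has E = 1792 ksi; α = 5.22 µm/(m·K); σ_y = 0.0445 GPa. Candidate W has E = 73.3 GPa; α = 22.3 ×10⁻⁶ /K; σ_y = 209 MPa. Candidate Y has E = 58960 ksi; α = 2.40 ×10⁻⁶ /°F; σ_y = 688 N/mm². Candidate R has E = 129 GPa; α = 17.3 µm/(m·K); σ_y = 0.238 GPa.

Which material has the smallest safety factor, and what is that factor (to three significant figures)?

candidate R, n = 0.518

Per material, after unit conversion:
  candidate V: E = 202.0, α = 15.1, σ_y = 481.9 → σ = 628 MPa, n = 0.767
  candidate B: E = 12.36, α = 5.22, σ_y = 44.50 → σ = 13.3 MPa, n = 3.35
  candidate W: E = 73.30, α = 22.3, σ_y = 209.0 → σ = 337 MPa, n = 0.621
  candidate Y: E = 406.5, α = 4.32, σ_y = 688.0 → σ = 362 MPa, n = 1.90
  candidate R: E = 129.0, α = 17.3, σ_y = 238.0 → σ = 460 MPa, n = 0.518
The minimum is candidate R at n = 0.518.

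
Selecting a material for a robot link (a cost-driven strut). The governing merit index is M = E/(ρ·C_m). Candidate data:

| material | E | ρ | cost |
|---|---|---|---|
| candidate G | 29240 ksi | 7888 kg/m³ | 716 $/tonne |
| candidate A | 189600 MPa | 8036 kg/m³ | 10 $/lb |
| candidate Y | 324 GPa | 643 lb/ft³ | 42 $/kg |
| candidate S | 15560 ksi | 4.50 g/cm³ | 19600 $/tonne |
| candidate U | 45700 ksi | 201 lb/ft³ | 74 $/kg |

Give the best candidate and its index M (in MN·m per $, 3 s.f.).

candidate G, M = 35.7 MN·m per $

After converting to SI:
  candidate G: E = 201.6 GPa, ρ = 7888 kg/m³, cost = 0.7160 $/kg
  candidate A: E = 189.6 GPa, ρ = 8036 kg/m³, cost = 22.05 $/kg
  candidate Y: E = 324.0 GPa, ρ = 10300 kg/m³, cost = 42.00 $/kg
  candidate S: E = 107.3 GPa, ρ = 4500 kg/m³, cost = 19.60 $/kg
  candidate U: E = 315.1 GPa, ρ = 3220 kg/m³, cost = 74.00 $/kg
  candidate G: M = 35.7 MN·m per $
  candidate U: M = 1.32 MN·m per $
  candidate S: M = 1.22 MN·m per $
  candidate A: M = 1.07 MN·m per $
  candidate Y: M = 0.749 MN·m per $
Candidate G has the largest M.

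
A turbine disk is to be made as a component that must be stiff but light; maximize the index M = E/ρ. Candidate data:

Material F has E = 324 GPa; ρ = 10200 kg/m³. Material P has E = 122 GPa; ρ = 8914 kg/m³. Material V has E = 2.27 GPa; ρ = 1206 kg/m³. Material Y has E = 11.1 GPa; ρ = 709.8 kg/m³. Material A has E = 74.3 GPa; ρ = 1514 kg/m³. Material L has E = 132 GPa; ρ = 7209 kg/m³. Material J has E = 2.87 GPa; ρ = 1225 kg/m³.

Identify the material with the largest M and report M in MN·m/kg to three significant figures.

Evaluate M for each candidate:
  material A: M = 49.1 MN·m/kg
  material F: M = 31.8 MN·m/kg
  material L: M = 18.3 MN·m/kg
  material Y: M = 15.6 MN·m/kg
  material P: M = 13.7 MN·m/kg
  material J: M = 2.34 MN·m/kg
  material V: M = 1.88 MN·m/kg
The maximum is for material A.

material A, M = 49.1 MN·m/kg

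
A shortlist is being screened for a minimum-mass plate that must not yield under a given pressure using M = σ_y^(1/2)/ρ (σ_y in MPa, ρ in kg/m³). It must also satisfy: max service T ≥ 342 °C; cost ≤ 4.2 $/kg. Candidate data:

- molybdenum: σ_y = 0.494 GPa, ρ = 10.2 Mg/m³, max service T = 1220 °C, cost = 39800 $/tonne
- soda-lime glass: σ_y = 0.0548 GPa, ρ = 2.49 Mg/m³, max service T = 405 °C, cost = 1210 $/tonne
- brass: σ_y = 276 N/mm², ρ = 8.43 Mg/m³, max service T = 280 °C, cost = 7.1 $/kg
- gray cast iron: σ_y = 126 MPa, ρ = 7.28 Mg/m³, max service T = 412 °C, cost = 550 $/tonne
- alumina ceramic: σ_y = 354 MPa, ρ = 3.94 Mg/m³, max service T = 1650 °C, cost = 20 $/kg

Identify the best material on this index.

soda-lime glass

Screen on constraints: max service T ≥ 342 °C; cost ≤ 4.2 $/kg. Survivors: soda-lime glass, gray cast iron.
Normalizing units and computing the index:
  soda-lime glass: σ_y = 54.80 MPa, ρ = 2490 kg/m³
  gray cast iron: σ_y = 126.0 MPa, ρ = 7280 kg/m³
  soda-lime glass: M = 2.97×10⁻³
  gray cast iron: M = 1.54×10⁻³
Soda-lime glass ranks first.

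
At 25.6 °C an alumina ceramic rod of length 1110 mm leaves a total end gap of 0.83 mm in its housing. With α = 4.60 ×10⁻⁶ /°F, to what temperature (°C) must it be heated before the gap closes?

116 °C

α = 4.60×10⁻⁶/°F × 9/5 = 8.28×10⁻⁶/K.
α·L₀·ΔT = 0.83 mm ⇒ ΔT = 0.83 / (8.28×10⁻⁶ × 1110.0) = 90.31 K.
T = 25.6 + 90.31 = 115.9 °C.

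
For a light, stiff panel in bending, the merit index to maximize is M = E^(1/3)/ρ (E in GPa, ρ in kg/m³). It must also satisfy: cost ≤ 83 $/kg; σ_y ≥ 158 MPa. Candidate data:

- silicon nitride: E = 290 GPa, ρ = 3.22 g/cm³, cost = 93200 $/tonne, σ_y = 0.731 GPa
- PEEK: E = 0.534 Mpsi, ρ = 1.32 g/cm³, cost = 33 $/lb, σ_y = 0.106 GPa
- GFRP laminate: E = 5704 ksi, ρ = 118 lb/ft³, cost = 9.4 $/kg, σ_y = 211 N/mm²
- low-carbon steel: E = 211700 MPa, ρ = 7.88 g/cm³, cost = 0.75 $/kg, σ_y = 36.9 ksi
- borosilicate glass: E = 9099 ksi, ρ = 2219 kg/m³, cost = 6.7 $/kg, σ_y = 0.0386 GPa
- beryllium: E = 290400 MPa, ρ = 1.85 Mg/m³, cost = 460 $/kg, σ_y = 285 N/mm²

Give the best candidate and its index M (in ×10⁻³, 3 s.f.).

GFRP laminate, M = 1.80×10⁻³

Screen on constraints: cost ≤ 83 $/kg; σ_y ≥ 158 MPa. Survivors: GFRP laminate, low-carbon steel.
After converting to SI:
  GFRP laminate: E = 39.33 GPa, ρ = 1890 kg/m³
  low-carbon steel: E = 211.7 GPa, ρ = 7880 kg/m³
  GFRP laminate: M = 1.80×10⁻³
  low-carbon steel: M = 0.756×10⁻³
GFRP laminate has the largest M.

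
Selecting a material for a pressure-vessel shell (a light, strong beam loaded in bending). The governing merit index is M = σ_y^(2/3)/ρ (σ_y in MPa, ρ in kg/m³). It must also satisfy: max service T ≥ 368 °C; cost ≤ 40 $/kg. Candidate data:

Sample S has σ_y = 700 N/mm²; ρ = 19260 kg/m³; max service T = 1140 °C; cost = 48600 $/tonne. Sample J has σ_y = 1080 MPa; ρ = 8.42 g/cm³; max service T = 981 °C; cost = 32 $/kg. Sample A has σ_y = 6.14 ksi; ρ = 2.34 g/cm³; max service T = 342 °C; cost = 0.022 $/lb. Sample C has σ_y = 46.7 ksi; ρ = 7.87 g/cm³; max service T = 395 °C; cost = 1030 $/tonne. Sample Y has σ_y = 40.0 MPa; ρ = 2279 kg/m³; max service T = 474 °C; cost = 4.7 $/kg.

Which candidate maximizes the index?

Screen on constraints: max service T ≥ 368 °C; cost ≤ 40 $/kg. Survivors: sample J, sample C, sample Y.
In SI units:
  sample J: σ_y = 1080 MPa, ρ = 8420 kg/m³
  sample C: σ_y = 322.0 MPa, ρ = 7870 kg/m³
  sample Y: σ_y = 40.00 MPa, ρ = 2279 kg/m³
  sample J: M = 12.5×10⁻³
  sample C: M = 5.97×10⁻³
  sample Y: M = 5.13×10⁻³
The maximum is for sample J.

sample J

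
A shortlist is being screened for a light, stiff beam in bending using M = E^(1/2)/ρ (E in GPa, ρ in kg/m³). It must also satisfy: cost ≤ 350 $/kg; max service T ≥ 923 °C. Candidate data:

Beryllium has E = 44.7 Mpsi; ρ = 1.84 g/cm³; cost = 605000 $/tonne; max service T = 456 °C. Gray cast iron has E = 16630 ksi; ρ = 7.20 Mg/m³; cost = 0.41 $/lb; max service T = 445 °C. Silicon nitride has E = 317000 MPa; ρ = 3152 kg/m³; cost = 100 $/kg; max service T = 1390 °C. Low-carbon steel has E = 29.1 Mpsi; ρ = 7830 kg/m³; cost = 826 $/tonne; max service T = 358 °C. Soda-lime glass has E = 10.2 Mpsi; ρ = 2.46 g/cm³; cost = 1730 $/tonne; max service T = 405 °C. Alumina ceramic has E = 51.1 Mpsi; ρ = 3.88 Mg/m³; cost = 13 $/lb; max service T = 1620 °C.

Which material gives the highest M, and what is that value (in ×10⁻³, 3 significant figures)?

silicon nitride, M = 5.65×10⁻³

Screen on constraints: cost ≤ 350 $/kg; max service T ≥ 923 °C. Survivors: silicon nitride, alumina ceramic.
Putting every candidate on a common basis:
  silicon nitride: E = 317.0 GPa, ρ = 3152 kg/m³
  alumina ceramic: E = 352.3 GPa, ρ = 3880 kg/m³
  silicon nitride: M = 5.65×10⁻³
  alumina ceramic: M = 4.84×10⁻³
Silicon nitride ranks first.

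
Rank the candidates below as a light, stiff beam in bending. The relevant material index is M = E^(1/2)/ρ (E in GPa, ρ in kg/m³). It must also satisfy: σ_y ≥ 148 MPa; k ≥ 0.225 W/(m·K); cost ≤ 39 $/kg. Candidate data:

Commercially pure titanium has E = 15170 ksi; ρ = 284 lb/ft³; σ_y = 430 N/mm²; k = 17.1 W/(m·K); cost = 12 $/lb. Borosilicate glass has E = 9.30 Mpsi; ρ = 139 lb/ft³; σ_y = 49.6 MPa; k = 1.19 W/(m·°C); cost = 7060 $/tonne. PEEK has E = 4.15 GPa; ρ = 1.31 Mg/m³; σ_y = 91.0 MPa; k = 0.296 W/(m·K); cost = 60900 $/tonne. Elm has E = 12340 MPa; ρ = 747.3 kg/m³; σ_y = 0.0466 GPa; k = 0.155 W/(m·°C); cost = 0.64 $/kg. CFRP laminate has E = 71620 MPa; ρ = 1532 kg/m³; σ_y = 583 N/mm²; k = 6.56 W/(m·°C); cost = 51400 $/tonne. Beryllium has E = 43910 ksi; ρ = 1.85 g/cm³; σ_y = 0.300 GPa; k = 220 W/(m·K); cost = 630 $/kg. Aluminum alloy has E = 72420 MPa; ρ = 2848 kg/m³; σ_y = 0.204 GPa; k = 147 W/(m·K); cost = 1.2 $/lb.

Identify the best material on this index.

Screen on constraints: σ_y ≥ 148 MPa; k ≥ 0.225 W/(m·K); cost ≤ 39 $/kg. Survivors: commercially pure titanium, aluminum alloy.
In SI units:
  commercially pure titanium: E = 104.6 GPa, ρ = 4549 kg/m³
  aluminum alloy: E = 72.42 GPa, ρ = 2848 kg/m³
  aluminum alloy: M = 2.99×10⁻³
  commercially pure titanium: M = 2.25×10⁻³
Aluminum alloy ranks first.

aluminum alloy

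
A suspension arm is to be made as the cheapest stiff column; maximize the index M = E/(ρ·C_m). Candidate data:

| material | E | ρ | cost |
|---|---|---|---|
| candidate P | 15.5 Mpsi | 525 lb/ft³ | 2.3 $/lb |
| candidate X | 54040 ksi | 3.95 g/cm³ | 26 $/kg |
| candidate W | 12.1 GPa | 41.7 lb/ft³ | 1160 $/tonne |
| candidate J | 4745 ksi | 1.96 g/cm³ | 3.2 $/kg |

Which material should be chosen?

candidate W

Convert each candidate to consistent units, then evaluate M:
  candidate P: E = 106.9 GPa, ρ = 8410 kg/m³, cost = 5.071 $/kg
  candidate X: E = 372.6 GPa, ρ = 3950 kg/m³, cost = 26.00 $/kg
  candidate W: E = 12.10 GPa, ρ = 668.0 kg/m³, cost = 1.160 $/kg
  candidate J: E = 32.72 GPa, ρ = 1960 kg/m³, cost = 3.200 $/kg
  candidate W: M = 15.6 MN·m per $
  candidate J: M = 5.22 MN·m per $
  candidate X: M = 3.63 MN·m per $
  candidate P: M = 2.51 MN·m per $
Candidate W has the largest M.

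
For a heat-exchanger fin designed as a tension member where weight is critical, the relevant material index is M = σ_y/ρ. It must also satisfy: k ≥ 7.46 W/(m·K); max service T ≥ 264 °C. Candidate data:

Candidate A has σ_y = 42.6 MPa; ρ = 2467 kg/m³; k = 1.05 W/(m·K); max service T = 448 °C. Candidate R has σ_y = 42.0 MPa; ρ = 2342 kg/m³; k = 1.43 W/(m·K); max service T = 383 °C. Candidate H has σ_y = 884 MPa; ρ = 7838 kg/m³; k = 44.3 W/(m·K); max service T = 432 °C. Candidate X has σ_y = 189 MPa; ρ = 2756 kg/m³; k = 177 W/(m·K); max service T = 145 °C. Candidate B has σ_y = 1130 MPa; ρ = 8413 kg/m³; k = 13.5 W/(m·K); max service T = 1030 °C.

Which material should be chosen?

candidate B

Screen on constraints: k ≥ 7.46 W/(m·K); max service T ≥ 264 °C. Survivors: candidate H, candidate B.
Evaluate M for each candidate:
  candidate B: M = 134 kN·m/kg
  candidate H: M = 113 kN·m/kg
Candidate B ranks first.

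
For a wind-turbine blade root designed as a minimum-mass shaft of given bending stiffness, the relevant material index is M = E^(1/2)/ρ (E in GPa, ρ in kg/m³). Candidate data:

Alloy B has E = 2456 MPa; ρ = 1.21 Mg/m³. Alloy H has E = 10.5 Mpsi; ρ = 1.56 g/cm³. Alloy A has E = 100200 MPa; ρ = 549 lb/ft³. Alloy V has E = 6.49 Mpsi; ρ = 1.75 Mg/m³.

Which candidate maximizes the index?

alloy H

Normalizing units and computing the index:
  alloy B: E = 2.456 GPa, ρ = 1210 kg/m³
  alloy H: E = 72.39 GPa, ρ = 1560 kg/m³
  alloy A: E = 100.2 GPa, ρ = 8794 kg/m³
  alloy V: E = 44.75 GPa, ρ = 1750 kg/m³
  alloy H: M = 5.45×10⁻³
  alloy V: M = 3.82×10⁻³
  alloy B: M = 1.30×10⁻³
  alloy A: M = 1.14×10⁻³
Alloy H ranks first.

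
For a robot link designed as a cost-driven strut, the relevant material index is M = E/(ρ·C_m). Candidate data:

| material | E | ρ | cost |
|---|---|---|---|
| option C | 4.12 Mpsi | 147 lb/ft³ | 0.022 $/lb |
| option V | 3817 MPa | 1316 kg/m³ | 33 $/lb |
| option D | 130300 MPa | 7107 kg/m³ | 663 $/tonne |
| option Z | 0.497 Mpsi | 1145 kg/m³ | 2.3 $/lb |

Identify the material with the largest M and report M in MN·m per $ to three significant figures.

option C, M = 249 MN·m per $

Normalizing units and computing the index:
  option C: E = 28.41 GPa, ρ = 2355 kg/m³, cost = 0.04850 $/kg
  option V: E = 3.817 GPa, ρ = 1316 kg/m³, cost = 72.75 $/kg
  option D: E = 130.3 GPa, ρ = 7107 kg/m³, cost = 0.6630 $/kg
  option Z: E = 3.427 GPa, ρ = 1145 kg/m³, cost = 5.071 $/kg
  option C: M = 249 MN·m per $
  option D: M = 27.7 MN·m per $
  option Z: M = 0.590 MN·m per $
  option V: M = 0.0399 MN·m per $
Option C has the largest M.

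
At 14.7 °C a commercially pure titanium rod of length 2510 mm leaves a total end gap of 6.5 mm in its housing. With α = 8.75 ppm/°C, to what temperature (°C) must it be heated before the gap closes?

311 °C

α·L₀·ΔT = 6.5 mm ⇒ ΔT = 6.5 / (8.75×10⁻⁶ × 2510.0) = 296.0 K.
T = 14.7 + 296.0 = 310.7 °C.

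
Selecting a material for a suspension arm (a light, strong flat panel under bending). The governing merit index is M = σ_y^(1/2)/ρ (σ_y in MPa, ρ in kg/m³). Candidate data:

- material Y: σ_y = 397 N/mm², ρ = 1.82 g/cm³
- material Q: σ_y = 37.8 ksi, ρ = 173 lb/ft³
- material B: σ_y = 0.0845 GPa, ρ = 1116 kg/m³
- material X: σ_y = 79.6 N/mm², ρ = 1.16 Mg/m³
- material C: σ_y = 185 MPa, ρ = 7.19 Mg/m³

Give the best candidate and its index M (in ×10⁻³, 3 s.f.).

Normalizing units and computing the index:
  material Y: σ_y = 397.0 MPa, ρ = 1820 kg/m³
  material Q: σ_y = 260.6 MPa, ρ = 2771 kg/m³
  material B: σ_y = 84.50 MPa, ρ = 1116 kg/m³
  material X: σ_y = 79.60 MPa, ρ = 1160 kg/m³
  material C: σ_y = 185.0 MPa, ρ = 7190 kg/m³
  material Y: M = 10.9×10⁻³
  material B: M = 8.24×10⁻³
  material X: M = 7.69×10⁻³
  material Q: M = 5.83×10⁻³
  material C: M = 1.89×10⁻³
Material Y has the largest M.

material Y, M = 10.9×10⁻³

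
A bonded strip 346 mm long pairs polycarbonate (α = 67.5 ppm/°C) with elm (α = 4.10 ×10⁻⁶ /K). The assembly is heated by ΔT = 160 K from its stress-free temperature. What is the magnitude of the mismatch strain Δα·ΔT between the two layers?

0.0101

Δα = |67.5 − 4.10|×10⁻⁶/K = 63.4×10⁻⁶/K.
Mismatch strain = Δα·ΔT = 63.4×10⁻⁶ × 160.0 = 0.0101.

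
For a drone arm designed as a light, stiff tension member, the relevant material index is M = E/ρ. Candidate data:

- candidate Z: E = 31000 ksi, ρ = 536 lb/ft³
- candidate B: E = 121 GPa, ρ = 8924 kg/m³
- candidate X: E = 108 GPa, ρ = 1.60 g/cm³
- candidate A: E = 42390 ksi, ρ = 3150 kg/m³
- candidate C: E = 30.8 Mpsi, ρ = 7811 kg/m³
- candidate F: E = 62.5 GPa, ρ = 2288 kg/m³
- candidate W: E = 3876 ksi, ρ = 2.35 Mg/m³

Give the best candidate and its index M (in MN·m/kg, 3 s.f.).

candidate A, M = 92.8 MN·m/kg

Putting every candidate on a common basis:
  candidate Z: E = 213.7 GPa, ρ = 8586 kg/m³
  candidate B: E = 121.0 GPa, ρ = 8924 kg/m³
  candidate X: E = 108.0 GPa, ρ = 1600 kg/m³
  candidate A: E = 292.3 GPa, ρ = 3150 kg/m³
  candidate C: E = 212.4 GPa, ρ = 7811 kg/m³
  candidate F: E = 62.50 GPa, ρ = 2288 kg/m³
  candidate W: E = 26.72 GPa, ρ = 2350 kg/m³
  candidate A: M = 92.8 MN·m/kg
  candidate X: M = 67.5 MN·m/kg
  candidate F: M = 27.3 MN·m/kg
  candidate C: M = 27.2 MN·m/kg
  candidate Z: M = 24.9 MN·m/kg
  candidate B: M = 13.6 MN·m/kg
  candidate W: M = 11.4 MN·m/kg
Highest index: candidate A.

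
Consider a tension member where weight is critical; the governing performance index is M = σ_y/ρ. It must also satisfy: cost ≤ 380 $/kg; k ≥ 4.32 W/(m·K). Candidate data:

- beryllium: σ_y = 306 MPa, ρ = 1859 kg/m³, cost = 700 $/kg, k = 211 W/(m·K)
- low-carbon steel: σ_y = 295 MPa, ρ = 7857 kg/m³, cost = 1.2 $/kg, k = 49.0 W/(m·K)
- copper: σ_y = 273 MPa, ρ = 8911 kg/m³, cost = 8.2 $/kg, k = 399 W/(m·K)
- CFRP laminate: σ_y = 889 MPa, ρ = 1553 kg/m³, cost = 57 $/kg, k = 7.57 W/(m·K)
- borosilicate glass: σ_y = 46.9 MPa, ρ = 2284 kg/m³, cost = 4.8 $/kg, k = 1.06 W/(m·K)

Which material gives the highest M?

CFRP laminate

Screen on constraints: cost ≤ 380 $/kg; k ≥ 4.32 W/(m·K). Survivors: low-carbon steel, copper, CFRP laminate.
Evaluate M for each candidate:
  CFRP laminate: M = 572 kN·m/kg
  low-carbon steel: M = 37.5 kN·m/kg
  copper: M = 30.6 kN·m/kg
CFRP laminate has the largest M.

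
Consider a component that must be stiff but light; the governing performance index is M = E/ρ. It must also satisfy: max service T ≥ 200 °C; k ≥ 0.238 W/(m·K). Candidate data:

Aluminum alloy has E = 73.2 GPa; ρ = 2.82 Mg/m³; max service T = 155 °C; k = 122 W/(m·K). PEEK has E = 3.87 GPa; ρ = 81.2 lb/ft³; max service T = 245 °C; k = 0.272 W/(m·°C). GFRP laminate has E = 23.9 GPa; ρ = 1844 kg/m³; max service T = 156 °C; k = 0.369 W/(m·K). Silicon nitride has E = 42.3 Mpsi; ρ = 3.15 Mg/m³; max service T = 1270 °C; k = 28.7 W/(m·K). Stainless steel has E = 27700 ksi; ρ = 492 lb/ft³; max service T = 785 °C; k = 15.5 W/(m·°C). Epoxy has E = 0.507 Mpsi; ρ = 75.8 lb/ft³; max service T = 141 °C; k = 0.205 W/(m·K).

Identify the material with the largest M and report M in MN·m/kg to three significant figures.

Screen on constraints: max service T ≥ 200 °C; k ≥ 0.238 W/(m·K). Survivors: PEEK, silicon nitride, stainless steel.
After converting to SI:
  PEEK: E = 3.870 GPa, ρ = 1301 kg/m³
  silicon nitride: E = 291.6 GPa, ρ = 3150 kg/m³
  stainless steel: E = 191.0 GPa, ρ = 7881 kg/m³
  silicon nitride: M = 92.6 MN·m/kg
  stainless steel: M = 24.2 MN·m/kg
  PEEK: M = 2.98 MN·m/kg
Highest index: silicon nitride.

silicon nitride, M = 92.6 MN·m/kg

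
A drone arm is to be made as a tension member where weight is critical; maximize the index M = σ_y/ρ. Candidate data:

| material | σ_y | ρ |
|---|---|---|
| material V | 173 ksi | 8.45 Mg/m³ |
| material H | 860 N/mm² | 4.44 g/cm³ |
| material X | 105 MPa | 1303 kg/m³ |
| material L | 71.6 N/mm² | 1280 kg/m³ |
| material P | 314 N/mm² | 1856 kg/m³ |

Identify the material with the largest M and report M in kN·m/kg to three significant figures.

material H, M = 194 kN·m/kg

Putting every candidate on a common basis:
  material V: σ_y = 1193 MPa, ρ = 8450 kg/m³
  material H: σ_y = 860.0 MPa, ρ = 4440 kg/m³
  material X: σ_y = 105.0 MPa, ρ = 1303 kg/m³
  material L: σ_y = 71.60 MPa, ρ = 1280 kg/m³
  material P: σ_y = 314.0 MPa, ρ = 1856 kg/m³
  material H: M = 194 kN·m/kg
  material P: M = 169 kN·m/kg
  material V: M = 141 kN·m/kg
  material X: M = 80.6 kN·m/kg
  material L: M = 55.9 kN·m/kg
Highest index: material H.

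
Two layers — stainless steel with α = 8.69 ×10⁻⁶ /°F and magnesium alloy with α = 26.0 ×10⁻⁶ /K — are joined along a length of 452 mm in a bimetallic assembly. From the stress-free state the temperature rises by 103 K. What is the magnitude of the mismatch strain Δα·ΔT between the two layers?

stainless steel: α = 8.69×10⁻⁶/°F × 9/5 = 15.6×10⁻⁶/K.
Δα = |15.6 − 26.0|×10⁻⁶/K = 10.4×10⁻⁶/K.
Mismatch strain = Δα·ΔT = 10.4×10⁻⁶ × 103.0 = 1.07×10⁻³.

1.07×10⁻³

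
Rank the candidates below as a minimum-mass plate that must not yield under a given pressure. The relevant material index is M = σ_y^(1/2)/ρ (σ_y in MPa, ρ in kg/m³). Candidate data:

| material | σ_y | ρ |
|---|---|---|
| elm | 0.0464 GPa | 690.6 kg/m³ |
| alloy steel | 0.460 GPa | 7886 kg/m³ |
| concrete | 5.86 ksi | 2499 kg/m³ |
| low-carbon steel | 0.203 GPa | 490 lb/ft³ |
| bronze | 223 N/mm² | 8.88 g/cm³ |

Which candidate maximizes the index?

In SI units:
  elm: σ_y = 46.40 MPa, ρ = 690.6 kg/m³
  alloy steel: σ_y = 460.0 MPa, ρ = 7886 kg/m³
  concrete: σ_y = 40.40 MPa, ρ = 2499 kg/m³
  low-carbon steel: σ_y = 203.0 MPa, ρ = 7849 kg/m³
  bronze: σ_y = 223.0 MPa, ρ = 8880 kg/m³
  elm: M = 9.86×10⁻³
  alloy steel: M = 2.72×10⁻³
  concrete: M = 2.54×10⁻³
  low-carbon steel: M = 1.82×10⁻³
  bronze: M = 1.68×10⁻³
Elm ranks first.

elm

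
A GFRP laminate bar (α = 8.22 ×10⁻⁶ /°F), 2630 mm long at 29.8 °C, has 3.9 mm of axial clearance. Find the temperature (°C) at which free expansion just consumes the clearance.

130 °C

α = 8.22×10⁻⁶/°F × 9/5 = 14.8×10⁻⁶/K.
α·L₀·ΔT = 3.9 mm ⇒ ΔT = 3.9 / (14.8×10⁻⁶ × 2630.0) = 100.2 K.
T = 29.8 + 100.2 = 130.0 °C.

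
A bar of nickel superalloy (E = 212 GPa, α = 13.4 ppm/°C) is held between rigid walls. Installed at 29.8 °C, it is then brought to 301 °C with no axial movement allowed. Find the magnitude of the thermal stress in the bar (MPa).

770 MPa

ΔT = 271.2 K. Constrained thermal stress σ = E·α·ΔT = 212.0×10³ MPa × 13.4×10⁻⁶ × 271.2 = 770 MPa (compressive).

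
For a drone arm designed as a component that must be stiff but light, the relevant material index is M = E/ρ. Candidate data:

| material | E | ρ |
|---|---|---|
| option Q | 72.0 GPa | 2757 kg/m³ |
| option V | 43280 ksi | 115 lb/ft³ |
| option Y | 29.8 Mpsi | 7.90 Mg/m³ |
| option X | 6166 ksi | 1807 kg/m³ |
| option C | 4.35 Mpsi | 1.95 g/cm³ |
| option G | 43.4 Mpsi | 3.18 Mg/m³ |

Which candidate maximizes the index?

option V

Convert each candidate to consistent units, then evaluate M:
  option Q: E = 72.00 GPa, ρ = 2757 kg/m³
  option V: E = 298.4 GPa, ρ = 1842 kg/m³
  option Y: E = 205.5 GPa, ρ = 7900 kg/m³
  option X: E = 42.51 GPa, ρ = 1807 kg/m³
  option C: E = 29.99 GPa, ρ = 1950 kg/m³
  option G: E = 299.2 GPa, ρ = 3180 kg/m³
  option V: M = 162 MN·m/kg
  option G: M = 94.1 MN·m/kg
  option Q: M = 26.1 MN·m/kg
  option Y: M = 26.0 MN·m/kg
  option X: M = 23.5 MN·m/kg
  option C: M = 15.4 MN·m/kg
The maximum is for option V.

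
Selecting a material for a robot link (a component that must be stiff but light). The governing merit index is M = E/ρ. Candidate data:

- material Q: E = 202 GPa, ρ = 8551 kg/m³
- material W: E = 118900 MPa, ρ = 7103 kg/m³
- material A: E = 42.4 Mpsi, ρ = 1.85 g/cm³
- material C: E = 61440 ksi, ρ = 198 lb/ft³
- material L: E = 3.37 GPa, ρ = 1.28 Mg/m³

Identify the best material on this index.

material A

Putting every candidate on a common basis:
  material Q: E = 202.0 GPa, ρ = 8551 kg/m³
  material W: E = 118.9 GPa, ρ = 7103 kg/m³
  material A: E = 292.3 GPa, ρ = 1850 kg/m³
  material C: E = 423.6 GPa, ρ = 3172 kg/m³
  material L: E = 3.370 GPa, ρ = 1280 kg/m³
  material A: M = 158 MN·m/kg
  material C: M = 134 MN·m/kg
  material Q: M = 23.6 MN·m/kg
  material W: M = 16.7 MN·m/kg
  material L: M = 2.63 MN·m/kg
Highest index: material A.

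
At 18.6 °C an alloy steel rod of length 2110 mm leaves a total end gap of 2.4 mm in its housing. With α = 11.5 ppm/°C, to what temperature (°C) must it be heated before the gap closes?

118 °C

α·L₀·ΔT = 2.4 mm ⇒ ΔT = 2.4 / (11.5×10⁻⁶ × 2110.0) = 98.91 K.
T = 18.6 + 98.91 = 117.5 °C.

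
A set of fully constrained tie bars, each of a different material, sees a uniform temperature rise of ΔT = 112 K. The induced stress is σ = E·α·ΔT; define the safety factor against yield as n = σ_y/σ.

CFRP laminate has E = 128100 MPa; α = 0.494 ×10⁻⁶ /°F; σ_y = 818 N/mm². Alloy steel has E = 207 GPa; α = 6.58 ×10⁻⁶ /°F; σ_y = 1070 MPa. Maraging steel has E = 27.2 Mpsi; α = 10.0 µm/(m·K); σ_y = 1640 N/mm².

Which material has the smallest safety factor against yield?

alloy steel

In consistent units (E in GPa, α in ×10⁻⁶/K, σ_y in MPa):
  CFRP laminate: E = 128.1, α = 0.889, σ_y = 818.0 → σ = 12.8 MPa, n = 64.1
  alloy steel: E = 207.0, α = 11.8, σ_y = 1070 → σ = 275 MPa, n = 3.90
  maraging steel: E = 187.5, α = 10.0, σ_y = 1640 → σ = 210 MPa, n = 7.81
The minimum is alloy steel at n = 3.90.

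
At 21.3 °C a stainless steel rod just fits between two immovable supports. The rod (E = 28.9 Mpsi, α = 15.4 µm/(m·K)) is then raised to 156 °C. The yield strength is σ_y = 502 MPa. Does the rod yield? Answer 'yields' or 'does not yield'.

does not yield

E = 28.9 Mpsi = 199.3 GPa.
ΔT = 134.7 K. Constrained thermal stress σ = E·α·ΔT = 199.3×10³ MPa × 15.4×10⁻⁶ × 134.7 = 413 MPa (compressive).
Compare to σ_y = 502 MPa: σ < σ_y, so it does not yield.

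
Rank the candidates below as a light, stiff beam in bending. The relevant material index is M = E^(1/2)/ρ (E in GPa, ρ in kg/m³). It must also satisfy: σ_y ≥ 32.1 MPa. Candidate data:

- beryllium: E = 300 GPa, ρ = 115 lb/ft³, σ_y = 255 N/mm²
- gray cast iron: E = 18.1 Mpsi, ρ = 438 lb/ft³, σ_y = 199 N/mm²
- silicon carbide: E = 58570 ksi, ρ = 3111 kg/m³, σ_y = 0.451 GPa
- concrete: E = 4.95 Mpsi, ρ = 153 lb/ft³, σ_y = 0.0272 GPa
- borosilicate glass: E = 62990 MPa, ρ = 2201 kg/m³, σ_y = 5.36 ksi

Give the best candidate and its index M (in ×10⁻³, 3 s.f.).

beryllium, M = 9.40×10⁻³

Screen on constraints: σ_y ≥ 32.1 MPa. Survivors: beryllium, gray cast iron, silicon carbide, borosilicate glass.
After converting to SI:
  beryllium: E = 300.0 GPa, ρ = 1842 kg/m³
  gray cast iron: E = 124.8 GPa, ρ = 7016 kg/m³
  silicon carbide: E = 403.8 GPa, ρ = 3111 kg/m³
  borosilicate glass: E = 62.99 GPa, ρ = 2201 kg/m³
  beryllium: M = 9.40×10⁻³
  silicon carbide: M = 6.46×10⁻³
  borosilicate glass: M = 3.61×10⁻³
  gray cast iron: M = 1.59×10⁻³
Beryllium has the largest M.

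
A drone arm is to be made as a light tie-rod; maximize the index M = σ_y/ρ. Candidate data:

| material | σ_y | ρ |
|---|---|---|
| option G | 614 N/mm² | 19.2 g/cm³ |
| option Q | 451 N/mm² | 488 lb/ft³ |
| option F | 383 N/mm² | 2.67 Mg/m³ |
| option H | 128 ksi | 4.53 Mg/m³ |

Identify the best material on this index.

option H

Convert each candidate to consistent units, then evaluate M:
  option G: σ_y = 614.0 MPa, ρ = 19200 kg/m³
  option Q: σ_y = 451.0 MPa, ρ = 7817 kg/m³
  option F: σ_y = 383.0 MPa, ρ = 2670 kg/m³
  option H: σ_y = 882.5 MPa, ρ = 4530 kg/m³
  option H: M = 195 kN·m/kg
  option F: M = 143 kN·m/kg
  option Q: M = 57.7 kN·m/kg
  option G: M = 32.0 kN·m/kg
The maximum is for option H.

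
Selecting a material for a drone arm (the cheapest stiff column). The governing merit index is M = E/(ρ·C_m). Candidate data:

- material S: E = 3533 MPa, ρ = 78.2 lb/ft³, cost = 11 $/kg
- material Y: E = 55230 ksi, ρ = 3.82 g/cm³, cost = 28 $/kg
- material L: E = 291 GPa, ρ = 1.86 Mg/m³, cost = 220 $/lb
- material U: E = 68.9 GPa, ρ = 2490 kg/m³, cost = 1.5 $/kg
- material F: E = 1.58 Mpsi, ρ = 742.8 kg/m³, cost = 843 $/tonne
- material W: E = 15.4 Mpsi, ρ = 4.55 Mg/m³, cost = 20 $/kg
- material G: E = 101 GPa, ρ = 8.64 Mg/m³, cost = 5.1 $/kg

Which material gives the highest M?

material U

In SI units:
  material S: E = 3.533 GPa, ρ = 1253 kg/m³, cost = 11.00 $/kg
  material Y: E = 380.8 GPa, ρ = 3820 kg/m³, cost = 28.00 $/kg
  material L: E = 291.0 GPa, ρ = 1860 kg/m³, cost = 485.0 $/kg
  material U: E = 68.90 GPa, ρ = 2490 kg/m³, cost = 1.500 $/kg
  material F: E = 10.89 GPa, ρ = 742.8 kg/m³, cost = 0.8430 $/kg
  material W: E = 106.2 GPa, ρ = 4550 kg/m³, cost = 20.00 $/kg
  material G: E = 101.0 GPa, ρ = 8640 kg/m³, cost = 5.100 $/kg
  material U: M = 18.4 MN·m per $
  material F: M = 17.4 MN·m per $
  material Y: M = 3.56 MN·m per $
  material G: M = 2.29 MN·m per $
  material W: M = 1.17 MN·m per $
  material L: M = 0.323 MN·m per $
  material S: M = 0.256 MN·m per $
Material U ranks first.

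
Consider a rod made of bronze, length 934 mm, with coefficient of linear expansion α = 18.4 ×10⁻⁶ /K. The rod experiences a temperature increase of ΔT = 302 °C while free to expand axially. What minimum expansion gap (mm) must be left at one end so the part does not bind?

ΔL = α·L₀·ΔT = 18.4×10⁻⁶ × 934 mm × 302.0 K = 5.19 mm.

5.19 mm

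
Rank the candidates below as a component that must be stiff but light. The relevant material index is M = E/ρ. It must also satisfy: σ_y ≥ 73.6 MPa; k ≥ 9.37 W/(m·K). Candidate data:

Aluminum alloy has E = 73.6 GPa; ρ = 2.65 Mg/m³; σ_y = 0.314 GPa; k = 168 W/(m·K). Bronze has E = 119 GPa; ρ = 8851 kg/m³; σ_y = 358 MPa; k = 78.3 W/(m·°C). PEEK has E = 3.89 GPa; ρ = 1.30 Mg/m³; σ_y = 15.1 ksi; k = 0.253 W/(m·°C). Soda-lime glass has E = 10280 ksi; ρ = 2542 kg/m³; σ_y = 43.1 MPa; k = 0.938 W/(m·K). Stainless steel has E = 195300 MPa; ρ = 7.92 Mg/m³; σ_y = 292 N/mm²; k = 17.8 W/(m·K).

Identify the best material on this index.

Screen on constraints: σ_y ≥ 73.6 MPa; k ≥ 9.37 W/(m·K). Survivors: aluminum alloy, bronze, stainless steel.
Convert each candidate to consistent units, then evaluate M:
  aluminum alloy: E = 73.60 GPa, ρ = 2650 kg/m³
  bronze: E = 119.0 GPa, ρ = 8851 kg/m³
  stainless steel: E = 195.3 GPa, ρ = 7920 kg/m³
  aluminum alloy: M = 27.8 MN·m/kg
  stainless steel: M = 24.7 MN·m/kg
  bronze: M = 13.4 MN·m/kg
Aluminum alloy has the largest M.

aluminum alloy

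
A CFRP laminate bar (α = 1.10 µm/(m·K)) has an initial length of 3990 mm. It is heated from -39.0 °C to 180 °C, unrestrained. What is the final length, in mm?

3991.0 mm

ΔT = 180 − (-39.0) = 219.0 K.
ΔL = α·L₀·ΔT = 1.10×10⁻⁶ × 3990 mm × 219.0 K = 0.961 mm.
L = L₀ + ΔL = 3990 + 0.961 = 3991.0 mm.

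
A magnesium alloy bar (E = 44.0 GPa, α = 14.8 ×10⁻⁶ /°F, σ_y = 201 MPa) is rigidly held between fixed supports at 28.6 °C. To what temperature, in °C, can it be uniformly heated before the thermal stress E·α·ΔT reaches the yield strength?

200 °C

α = 14.8×10⁻⁶/°F × 9/5 = 26.6×10⁻⁶/K.
E·α·ΔT = 201.0 MPa ⇒ ΔT = 201.0 / (44.00×10³ × 26.6×10⁻⁶) = 171.5 K.
T = 28.6 + 171.5 = 200.1 °C.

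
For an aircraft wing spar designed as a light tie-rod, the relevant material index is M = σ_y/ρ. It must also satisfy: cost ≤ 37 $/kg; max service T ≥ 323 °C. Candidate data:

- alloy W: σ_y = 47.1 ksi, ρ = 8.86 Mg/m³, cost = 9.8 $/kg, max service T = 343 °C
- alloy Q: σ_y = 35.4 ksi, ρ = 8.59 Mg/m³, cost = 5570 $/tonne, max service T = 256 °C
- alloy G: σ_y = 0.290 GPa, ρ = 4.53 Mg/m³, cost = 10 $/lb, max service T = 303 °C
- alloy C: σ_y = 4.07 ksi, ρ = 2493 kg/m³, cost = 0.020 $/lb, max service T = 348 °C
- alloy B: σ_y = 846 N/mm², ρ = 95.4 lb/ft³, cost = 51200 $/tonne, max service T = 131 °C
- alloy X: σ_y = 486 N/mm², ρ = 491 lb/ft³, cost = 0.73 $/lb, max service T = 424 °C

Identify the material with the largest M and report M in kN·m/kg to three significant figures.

Screen on constraints: cost ≤ 37 $/kg; max service T ≥ 323 °C. Survivors: alloy W, alloy C, alloy X.
Convert each candidate to consistent units, then evaluate M:
  alloy W: σ_y = 324.7 MPa, ρ = 8860 kg/m³
  alloy C: σ_y = 28.06 MPa, ρ = 2493 kg/m³
  alloy X: σ_y = 486.0 MPa, ρ = 7865 kg/m³
  alloy X: M = 61.8 kN·m/kg
  alloy W: M = 36.7 kN·m/kg
  alloy C: M = 11.3 kN·m/kg
Highest index: alloy X.

alloy X, M = 61.8 kN·m/kg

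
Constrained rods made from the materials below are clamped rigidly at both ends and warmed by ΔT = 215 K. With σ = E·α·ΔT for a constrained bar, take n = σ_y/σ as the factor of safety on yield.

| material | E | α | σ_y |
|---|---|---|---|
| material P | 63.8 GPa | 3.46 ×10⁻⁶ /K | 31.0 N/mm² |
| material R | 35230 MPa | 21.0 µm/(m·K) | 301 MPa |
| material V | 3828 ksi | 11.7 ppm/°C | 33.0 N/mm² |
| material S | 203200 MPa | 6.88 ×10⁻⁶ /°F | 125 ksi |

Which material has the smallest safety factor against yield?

Per material, after unit conversion:
  material P: E = 63.80, α = 3.46, σ_y = 31.00 → σ = 47.5 MPa, n = 0.653
  material R: E = 35.23, α = 21.0, σ_y = 301.0 → σ = 159 MPa, n = 1.89
  material V: E = 26.39, α = 11.7, σ_y = 33.00 → σ = 66.4 MPa, n = 0.497
  material S: E = 203.2, α = 12.4, σ_y = 861.8 → σ = 541 MPa, n = 1.59
Smallest n: material V with n = 0.497.

material V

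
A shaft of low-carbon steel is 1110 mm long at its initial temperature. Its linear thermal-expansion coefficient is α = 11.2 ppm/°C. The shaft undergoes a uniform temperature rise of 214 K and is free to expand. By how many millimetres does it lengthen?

2.66 mm

ΔL = α·L₀·ΔT = 11.2×10⁻⁶ × 1110 mm × 214.0 K = 2.66 mm.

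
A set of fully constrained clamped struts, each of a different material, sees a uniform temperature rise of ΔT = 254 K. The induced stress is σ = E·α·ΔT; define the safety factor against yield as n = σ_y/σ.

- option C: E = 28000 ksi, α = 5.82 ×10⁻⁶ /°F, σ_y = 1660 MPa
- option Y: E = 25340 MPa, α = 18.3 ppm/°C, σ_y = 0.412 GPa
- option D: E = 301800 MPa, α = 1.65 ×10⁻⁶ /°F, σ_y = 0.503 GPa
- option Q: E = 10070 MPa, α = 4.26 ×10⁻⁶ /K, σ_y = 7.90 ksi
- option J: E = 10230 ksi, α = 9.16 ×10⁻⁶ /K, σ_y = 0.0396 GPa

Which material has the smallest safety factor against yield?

Per material, after unit conversion:
  option C: E = 193.1, α = 10.5, σ_y = 1660 → σ = 514 MPa, n = 3.23
  option Y: E = 25.34, α = 18.3, σ_y = 412.0 → σ = 118 MPa, n = 3.50
  option D: E = 301.8, α = 2.97, σ_y = 503.0 → σ = 228 MPa, n = 2.21
  option Q: E = 10.07, α = 4.26, σ_y = 54.47 → σ = 10.9 MPa, n = 5.00
  option J: E = 70.53, α = 9.16, σ_y = 39.60 → σ = 164 MPa, n = 0.241
Smallest n: option J with n = 0.241.

option J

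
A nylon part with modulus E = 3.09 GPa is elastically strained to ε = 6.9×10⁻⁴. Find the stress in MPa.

σ = E·ε = 3090 MPa × 6.9×10⁻⁴ = 2.13 MPa.

2.13 MPa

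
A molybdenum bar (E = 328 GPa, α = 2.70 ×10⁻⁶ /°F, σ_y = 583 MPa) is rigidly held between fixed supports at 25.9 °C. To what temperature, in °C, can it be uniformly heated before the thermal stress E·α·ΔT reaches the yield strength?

α = 2.70×10⁻⁶/°F × 9/5 = 4.86×10⁻⁶/K.
E·α·ΔT = 583.0 MPa ⇒ ΔT = 583.0 / (328.0×10³ × 4.86×10⁻⁶) = 365.7 K.
T = 25.9 + 365.7 = 391.6 °C.

392 °C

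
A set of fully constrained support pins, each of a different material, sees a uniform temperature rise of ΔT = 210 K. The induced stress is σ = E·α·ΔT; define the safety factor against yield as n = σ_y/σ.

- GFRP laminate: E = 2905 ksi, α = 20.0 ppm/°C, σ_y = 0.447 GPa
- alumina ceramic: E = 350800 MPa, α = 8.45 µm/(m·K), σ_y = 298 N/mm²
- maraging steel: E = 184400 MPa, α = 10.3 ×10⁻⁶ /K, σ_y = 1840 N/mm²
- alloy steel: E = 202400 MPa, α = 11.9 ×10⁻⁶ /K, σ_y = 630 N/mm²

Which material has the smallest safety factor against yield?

In consistent units (E in GPa, α in ×10⁻⁶/K, σ_y in MPa):
  GFRP laminate: E = 20.03, α = 20.0, σ_y = 447.0 → σ = 84.1 MPa, n = 5.31
  alumina ceramic: E = 350.8, α = 8.45, σ_y = 298.0 → σ = 622 MPa, n = 0.479
  maraging steel: E = 184.4, α = 10.3, σ_y = 1840 → σ = 399 MPa, n = 4.61
  alloy steel: E = 202.4, α = 11.9, σ_y = 630.0 → σ = 506 MPa, n = 1.25
Smallest n: alumina ceramic with n = 0.479.

alumina ceramic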